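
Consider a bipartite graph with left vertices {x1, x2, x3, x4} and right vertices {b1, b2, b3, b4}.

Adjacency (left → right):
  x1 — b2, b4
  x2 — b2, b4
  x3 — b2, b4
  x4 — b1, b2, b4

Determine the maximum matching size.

3

For example, pair x1-b2, x2-b4, x4-b1.
The set {x1, x2, x3} has only 2 neighbours ({b2, b4}), so by Hall's theorem at most 3 of the 4 left vertices can be matched.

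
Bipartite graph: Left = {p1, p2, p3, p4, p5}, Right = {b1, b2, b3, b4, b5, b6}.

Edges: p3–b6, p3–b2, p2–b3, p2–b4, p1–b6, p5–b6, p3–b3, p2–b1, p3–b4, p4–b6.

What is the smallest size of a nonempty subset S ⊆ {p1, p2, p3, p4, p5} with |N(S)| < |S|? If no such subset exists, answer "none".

Take S = {p1, p4}. Its neighbourhood is {b6}, so |N(S)| = 1 < |S| = 2.
No single vertex violates Hall's condition since each has at least one neighbour, so 2 is the minimum.

2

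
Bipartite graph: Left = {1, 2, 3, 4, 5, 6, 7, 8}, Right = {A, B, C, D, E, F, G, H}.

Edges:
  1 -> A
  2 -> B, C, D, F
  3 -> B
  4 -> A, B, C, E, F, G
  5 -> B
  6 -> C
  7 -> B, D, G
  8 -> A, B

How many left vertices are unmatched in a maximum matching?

2

One maximum matching: 1→A, 2→F, 3→B, 4→E, 6→C, 7→G.
The set {1, 3, 5, 8} has only 2 neighbours ({A, B}), so by Hall's theorem at most 6 of the 8 left vertices can be matched.
That matches 6 of the 8, leaving 2 unmatched; no matching can do better.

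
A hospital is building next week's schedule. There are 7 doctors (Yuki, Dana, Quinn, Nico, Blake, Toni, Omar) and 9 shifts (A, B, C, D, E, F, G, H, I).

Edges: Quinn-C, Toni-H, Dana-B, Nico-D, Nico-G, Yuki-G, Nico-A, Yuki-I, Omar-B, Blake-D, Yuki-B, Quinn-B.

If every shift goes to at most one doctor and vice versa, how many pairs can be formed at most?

For example, pair Yuki–I, Dana–B, Quinn–C, Nico–G, Blake–D, Toni–H.
The set {Dana, Omar} has only 1 neighbour ({B}), so by Hall's theorem at most 6 of the 7 doctors can be matched.

6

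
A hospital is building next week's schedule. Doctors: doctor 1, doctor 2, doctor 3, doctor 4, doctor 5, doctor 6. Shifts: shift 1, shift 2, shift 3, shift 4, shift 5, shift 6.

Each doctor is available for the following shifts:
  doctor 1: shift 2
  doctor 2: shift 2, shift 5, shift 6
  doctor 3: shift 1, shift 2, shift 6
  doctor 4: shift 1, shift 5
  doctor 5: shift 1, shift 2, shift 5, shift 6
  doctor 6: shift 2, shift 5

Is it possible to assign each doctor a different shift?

No

The set {doctor 1, doctor 2, doctor 3, doctor 4, doctor 5, doctor 6} has only 4 neighbours ({shift 1, shift 2, shift 5, shift 6}), so by Hall's theorem at most 4 of the 6 doctors can be matched.
Hence no matching covers every doctor.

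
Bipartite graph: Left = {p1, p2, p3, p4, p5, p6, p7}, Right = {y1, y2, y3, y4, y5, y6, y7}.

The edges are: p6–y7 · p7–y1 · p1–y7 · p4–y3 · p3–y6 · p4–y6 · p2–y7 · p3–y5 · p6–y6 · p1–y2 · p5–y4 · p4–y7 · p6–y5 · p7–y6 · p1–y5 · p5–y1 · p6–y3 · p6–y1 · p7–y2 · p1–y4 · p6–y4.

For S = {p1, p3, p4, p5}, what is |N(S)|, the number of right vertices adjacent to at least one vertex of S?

The union of neighbours of {p1, p3, p4, p5} is {y1, y2, y3, y4, y5, y6, y7}, which has 7 elements.
Since |N(S)| = 7 ≥ |S| = 4, Hall's condition holds for this subset.

7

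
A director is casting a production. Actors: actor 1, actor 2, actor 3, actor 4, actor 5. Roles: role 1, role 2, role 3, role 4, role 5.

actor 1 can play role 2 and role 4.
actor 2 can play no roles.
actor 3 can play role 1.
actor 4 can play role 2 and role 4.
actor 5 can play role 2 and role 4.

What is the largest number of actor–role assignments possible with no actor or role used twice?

A valid assignment of size 3: actor 1→role 4, actor 3→role 1, actor 4→role 2.
The set {actor 1, actor 2, actor 4, actor 5} has only 2 neighbours ({role 2, role 4}), so by Hall's theorem at most 3 of the 5 actors can be matched.

3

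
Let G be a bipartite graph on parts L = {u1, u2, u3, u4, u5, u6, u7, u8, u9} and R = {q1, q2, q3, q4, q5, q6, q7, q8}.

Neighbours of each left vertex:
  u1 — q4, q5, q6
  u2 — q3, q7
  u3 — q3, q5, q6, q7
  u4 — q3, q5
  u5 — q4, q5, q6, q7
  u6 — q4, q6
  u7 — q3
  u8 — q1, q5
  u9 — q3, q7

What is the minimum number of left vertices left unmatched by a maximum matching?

3

For example, pair u1-q4, u2-q3, u3-q7, u4-q5, u5-q6, u8-q1.
The set {u1, u2, u3, u4, u5, u6, u7, u9} has only 5 neighbours ({q3, q4, q5, q6, q7}), so by Hall's theorem at most 6 of the 9 left vertices can be matched.
That matches 6 of the 9, leaving 3 unmatched; no matching can do better.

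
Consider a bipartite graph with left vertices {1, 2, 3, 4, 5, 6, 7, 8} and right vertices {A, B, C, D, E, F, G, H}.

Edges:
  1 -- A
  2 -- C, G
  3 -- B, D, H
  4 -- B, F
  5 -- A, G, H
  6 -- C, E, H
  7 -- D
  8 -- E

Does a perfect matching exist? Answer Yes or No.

Yes

A valid assignment of size 8: 1-A, 2-G, 3-B, 4-F, 5-H, 6-C, 7-D, 8-E.
All 8 left vertices are covered.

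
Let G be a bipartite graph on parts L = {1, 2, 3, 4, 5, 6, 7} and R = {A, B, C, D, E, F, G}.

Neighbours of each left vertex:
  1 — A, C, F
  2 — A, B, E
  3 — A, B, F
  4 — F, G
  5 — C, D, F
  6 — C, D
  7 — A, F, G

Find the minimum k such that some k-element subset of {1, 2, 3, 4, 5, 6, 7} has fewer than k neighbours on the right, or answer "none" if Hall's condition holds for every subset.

none

A matching saturating every left vertex exists, for instance 1→A, 2→E, 3→B, 4→G, 5→D, 6→C, 7→F.
By Hall's marriage theorem, this means |N(S)| ≥ |S| for every subset S, so no violating subset exists.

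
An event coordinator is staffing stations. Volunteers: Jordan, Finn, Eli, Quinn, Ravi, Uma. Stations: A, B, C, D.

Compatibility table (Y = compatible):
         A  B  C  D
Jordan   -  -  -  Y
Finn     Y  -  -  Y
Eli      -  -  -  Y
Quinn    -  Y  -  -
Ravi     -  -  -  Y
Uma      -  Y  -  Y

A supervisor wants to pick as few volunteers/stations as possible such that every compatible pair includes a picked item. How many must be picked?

{Finn, B, D} is a vertex cover of size 3: every edge has an endpoint in this set.
No smaller cover exists because Jordan–D, Finn–A, Quinn–B is a matching of size 3, and a cover must include an endpoint of each of these disjoint edges (König's theorem).

3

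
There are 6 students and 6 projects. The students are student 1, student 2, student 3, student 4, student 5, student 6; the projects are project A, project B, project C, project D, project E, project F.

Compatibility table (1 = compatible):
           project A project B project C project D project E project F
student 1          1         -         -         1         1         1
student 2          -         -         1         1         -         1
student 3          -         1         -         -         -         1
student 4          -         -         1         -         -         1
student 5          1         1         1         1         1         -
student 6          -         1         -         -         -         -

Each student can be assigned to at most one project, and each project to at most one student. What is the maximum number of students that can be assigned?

For example, pair student 1→project E, student 2→project D, student 3→project F, student 4→project C, student 5→project A, student 6→project B.
This saturates every student, so 6 is the maximum.

6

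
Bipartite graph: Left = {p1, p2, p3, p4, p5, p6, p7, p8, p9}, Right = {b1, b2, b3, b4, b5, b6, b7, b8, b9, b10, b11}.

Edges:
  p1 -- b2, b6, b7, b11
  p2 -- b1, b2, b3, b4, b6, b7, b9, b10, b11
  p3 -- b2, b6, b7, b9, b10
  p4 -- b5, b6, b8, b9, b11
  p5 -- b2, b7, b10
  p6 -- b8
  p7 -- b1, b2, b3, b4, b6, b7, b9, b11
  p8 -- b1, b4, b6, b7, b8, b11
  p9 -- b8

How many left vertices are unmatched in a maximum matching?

One maximum matching: p1-b6, p2-b11, p3-b10, p4-b5, p5-b2, p6-b8, p7-b1, p8-b7.
The set {p6, p9} has only 1 neighbour ({b8}), so by Hall's theorem at most 8 of the 9 left vertices can be matched.
That matches 8 of the 9, leaving 1 unmatched; no matching can do better.

1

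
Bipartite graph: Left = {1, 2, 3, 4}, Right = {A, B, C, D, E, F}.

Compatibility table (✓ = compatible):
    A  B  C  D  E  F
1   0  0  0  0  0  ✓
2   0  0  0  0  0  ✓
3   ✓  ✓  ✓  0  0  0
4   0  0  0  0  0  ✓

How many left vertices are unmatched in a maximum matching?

2

A valid assignment of size 2: 1-F, 3-B.
The set {1, 2, 4} has only 1 neighbour ({F}), so by Hall's theorem at most 2 of the 4 left vertices can be matched.
That matches 2 of the 4, leaving 2 unmatched; no matching can do better.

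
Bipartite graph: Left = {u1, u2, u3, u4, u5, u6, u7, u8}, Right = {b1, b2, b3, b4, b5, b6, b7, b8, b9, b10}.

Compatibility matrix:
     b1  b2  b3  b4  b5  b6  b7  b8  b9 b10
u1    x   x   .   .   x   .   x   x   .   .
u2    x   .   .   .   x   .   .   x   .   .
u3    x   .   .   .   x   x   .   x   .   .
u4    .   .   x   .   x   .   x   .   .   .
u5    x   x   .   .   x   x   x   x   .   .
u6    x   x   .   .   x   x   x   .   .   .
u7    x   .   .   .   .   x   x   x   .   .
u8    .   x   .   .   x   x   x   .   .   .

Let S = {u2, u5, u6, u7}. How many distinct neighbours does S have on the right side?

6

The union of neighbours of {u2, u5, u6, u7} is {b1, b2, b5, b6, b7, b8}, which has 6 elements.
Since |N(S)| = 6 ≥ |S| = 4, Hall's condition holds for this subset.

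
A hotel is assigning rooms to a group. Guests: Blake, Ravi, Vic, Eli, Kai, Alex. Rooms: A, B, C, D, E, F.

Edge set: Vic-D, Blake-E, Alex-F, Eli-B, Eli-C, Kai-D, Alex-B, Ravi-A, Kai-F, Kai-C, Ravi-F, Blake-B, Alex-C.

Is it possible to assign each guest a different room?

One maximum matching: Blake–E, Ravi–A, Vic–D, Eli–C, Kai–F, Alex–B.
Every guest is matched, so this is a perfect matching.

Yes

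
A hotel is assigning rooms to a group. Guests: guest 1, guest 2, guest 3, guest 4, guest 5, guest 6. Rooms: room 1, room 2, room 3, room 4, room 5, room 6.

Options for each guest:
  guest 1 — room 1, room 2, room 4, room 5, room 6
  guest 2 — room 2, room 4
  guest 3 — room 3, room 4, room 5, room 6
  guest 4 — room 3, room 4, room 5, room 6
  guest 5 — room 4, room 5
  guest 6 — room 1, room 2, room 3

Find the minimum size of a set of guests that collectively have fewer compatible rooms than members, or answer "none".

A matching saturating every guest exists, for instance guest 1→room 1, guest 2→room 2, guest 3→room 4, guest 4→room 6, guest 5→room 5, guest 6→room 3.
By Hall's marriage theorem, this means |N(S)| ≥ |S| for every subset S, so no violating subset exists.

none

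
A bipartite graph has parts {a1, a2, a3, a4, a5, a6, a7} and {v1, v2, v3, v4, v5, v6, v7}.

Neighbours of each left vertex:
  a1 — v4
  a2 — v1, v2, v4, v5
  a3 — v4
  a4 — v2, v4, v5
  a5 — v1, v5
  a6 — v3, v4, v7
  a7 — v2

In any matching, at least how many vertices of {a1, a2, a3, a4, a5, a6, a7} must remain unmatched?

2

A valid assignment of size 5: a1-v4, a2-v2, a4-v5, a5-v1, a6-v7.
The set {a1, a2, a3, a4, a5, a7} has only 4 neighbours ({v1, v2, v4, v5}), so by Hall's theorem at most 5 of the 7 left vertices can be matched.
That matches 5 of the 7, leaving 2 unmatched; no matching can do better.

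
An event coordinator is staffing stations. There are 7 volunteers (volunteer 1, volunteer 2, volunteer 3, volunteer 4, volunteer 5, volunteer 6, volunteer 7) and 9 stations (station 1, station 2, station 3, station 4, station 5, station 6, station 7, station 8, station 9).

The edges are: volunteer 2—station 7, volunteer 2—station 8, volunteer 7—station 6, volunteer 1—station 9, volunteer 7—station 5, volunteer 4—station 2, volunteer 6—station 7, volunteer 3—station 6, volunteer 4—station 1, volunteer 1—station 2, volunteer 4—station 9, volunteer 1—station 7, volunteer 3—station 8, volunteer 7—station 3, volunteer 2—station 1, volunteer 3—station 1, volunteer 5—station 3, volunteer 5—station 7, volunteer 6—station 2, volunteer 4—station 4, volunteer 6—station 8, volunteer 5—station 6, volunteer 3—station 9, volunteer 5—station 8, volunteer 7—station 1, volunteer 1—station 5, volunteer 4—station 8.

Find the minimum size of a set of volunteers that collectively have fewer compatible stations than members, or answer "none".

A matching saturating every volunteer exists, for instance volunteer 1→station 5, volunteer 2→station 8, volunteer 3→station 9, volunteer 4→station 2, volunteer 5→station 3, volunteer 6→station 7, volunteer 7→station 1.
By Hall's marriage theorem, this means |N(S)| ≥ |S| for every subset S, so no violating subset exists.

none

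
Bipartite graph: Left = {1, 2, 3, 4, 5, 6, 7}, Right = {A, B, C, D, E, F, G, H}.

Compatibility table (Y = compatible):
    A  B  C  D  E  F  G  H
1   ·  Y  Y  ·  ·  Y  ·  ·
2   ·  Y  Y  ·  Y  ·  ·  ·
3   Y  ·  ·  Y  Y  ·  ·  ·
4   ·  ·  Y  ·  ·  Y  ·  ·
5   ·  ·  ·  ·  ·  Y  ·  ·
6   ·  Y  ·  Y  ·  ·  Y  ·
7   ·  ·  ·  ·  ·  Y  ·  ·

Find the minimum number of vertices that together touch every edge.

6

A maximum matching has 6 edges (e.g. 1–B, 2–E, 3–D, 4–C, 5–F, 6–G).
By König's theorem the minimum vertex cover has the same size. One such cover is {1, 2, 3, 4, 6, F}.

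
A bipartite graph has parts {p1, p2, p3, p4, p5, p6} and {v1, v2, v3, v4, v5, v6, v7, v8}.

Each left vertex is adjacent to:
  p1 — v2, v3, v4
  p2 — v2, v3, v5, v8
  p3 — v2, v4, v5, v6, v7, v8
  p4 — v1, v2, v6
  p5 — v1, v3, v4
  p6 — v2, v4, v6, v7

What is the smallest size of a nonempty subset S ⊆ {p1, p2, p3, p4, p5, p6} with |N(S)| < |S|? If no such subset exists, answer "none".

A matching saturating every left vertex exists, for instance p1→v3, p2→v8, p3→v6, p4→v1, p5→v4, p6→v2.
By Hall's marriage theorem, this means |N(S)| ≥ |S| for every subset S, so no violating subset exists.

none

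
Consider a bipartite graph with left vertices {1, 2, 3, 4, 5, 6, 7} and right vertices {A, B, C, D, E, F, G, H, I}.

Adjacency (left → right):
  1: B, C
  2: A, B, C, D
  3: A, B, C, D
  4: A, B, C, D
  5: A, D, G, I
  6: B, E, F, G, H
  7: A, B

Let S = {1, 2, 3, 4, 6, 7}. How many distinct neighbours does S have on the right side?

8

The union of neighbours of {1, 2, 3, 4, 6, 7} is {A, B, C, D, E, F, G, H}, which has 8 elements.
Since |N(S)| = 8 ≥ |S| = 6, Hall's condition holds for this subset.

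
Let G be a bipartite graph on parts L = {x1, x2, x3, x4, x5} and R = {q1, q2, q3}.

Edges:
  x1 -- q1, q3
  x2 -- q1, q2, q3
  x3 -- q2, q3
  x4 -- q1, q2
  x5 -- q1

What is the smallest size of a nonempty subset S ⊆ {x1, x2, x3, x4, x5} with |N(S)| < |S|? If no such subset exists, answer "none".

Take S = {x1, x2, x3, x4}. Its neighbourhood is {q1, q2, q3}, so |N(S)| = 3 < |S| = 4.
Every subset of size less than 4 has at least as many neighbours as members, so 4 is the minimum.

4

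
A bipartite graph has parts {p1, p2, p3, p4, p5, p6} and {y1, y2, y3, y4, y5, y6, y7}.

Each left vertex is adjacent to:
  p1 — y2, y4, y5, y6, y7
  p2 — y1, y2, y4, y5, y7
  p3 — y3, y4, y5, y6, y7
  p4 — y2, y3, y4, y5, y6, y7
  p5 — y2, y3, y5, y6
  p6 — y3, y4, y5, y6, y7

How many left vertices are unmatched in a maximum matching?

For example, pair p1–y4, p2–y1, p3–y6, p4–y3, p5–y2, p6–y7.
This saturates every left vertex, so 6 is the maximum.
That matches 6 of the 6, leaving 0 unmatched; no matching can do better.

0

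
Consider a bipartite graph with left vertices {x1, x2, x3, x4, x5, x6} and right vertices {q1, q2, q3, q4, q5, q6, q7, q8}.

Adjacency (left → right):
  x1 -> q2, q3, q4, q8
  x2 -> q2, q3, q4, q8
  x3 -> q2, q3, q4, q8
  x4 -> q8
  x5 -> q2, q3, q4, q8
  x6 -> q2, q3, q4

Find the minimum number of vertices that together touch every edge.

{q2, q3, q4, q8} is a vertex cover of size 4: every edge has an endpoint in this set.
No smaller cover exists because x1–q3, x2–q4, x3–q2, x4–q8 is a matching of size 4, and a cover must include an endpoint of each of these disjoint edges (König's theorem).

4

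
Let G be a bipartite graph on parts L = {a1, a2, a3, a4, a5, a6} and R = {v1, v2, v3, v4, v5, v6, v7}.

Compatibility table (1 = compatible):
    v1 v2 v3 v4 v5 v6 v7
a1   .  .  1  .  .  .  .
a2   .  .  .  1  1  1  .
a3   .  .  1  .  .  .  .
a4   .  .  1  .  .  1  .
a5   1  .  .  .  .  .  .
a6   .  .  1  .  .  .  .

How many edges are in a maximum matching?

A valid assignment of size 4: a1→v3, a2→v4, a4→v6, a5→v1.
The set {a1, a3, a6} has only 1 neighbour ({v3}), so by Hall's theorem at most 4 of the 6 left vertices can be matched.

4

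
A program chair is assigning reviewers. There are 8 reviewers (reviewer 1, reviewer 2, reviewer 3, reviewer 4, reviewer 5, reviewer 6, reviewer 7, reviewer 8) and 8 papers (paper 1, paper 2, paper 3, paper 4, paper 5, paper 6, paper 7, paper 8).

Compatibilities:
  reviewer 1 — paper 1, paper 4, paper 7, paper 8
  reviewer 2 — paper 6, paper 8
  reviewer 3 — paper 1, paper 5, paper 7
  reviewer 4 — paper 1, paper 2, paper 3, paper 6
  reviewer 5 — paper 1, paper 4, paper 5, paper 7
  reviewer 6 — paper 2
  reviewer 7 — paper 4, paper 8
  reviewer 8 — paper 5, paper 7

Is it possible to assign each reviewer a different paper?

For example, pair reviewer 1-paper 4, reviewer 2-paper 6, reviewer 3-paper 5, reviewer 4-paper 3, reviewer 5-paper 1, reviewer 6-paper 2, reviewer 7-paper 8, reviewer 8-paper 7.
All 8 reviewers are covered.

Yes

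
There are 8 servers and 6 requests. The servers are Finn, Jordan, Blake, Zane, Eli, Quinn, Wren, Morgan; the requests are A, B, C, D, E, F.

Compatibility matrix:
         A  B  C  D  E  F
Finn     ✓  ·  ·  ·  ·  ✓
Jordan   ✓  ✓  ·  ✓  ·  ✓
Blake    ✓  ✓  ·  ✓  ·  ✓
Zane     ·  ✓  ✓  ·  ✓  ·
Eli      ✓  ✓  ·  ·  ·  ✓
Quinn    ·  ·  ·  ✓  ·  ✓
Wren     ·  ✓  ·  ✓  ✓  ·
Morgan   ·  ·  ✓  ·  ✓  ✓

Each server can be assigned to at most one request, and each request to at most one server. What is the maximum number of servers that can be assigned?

6

One maximum matching: Finn→A, Jordan→D, Blake→F, Zane→C, Eli→B, Wren→E.
The set {Finn, Jordan, Blake, Zane, Eli, Quinn, Wren, Morgan} has only 6 neighbours ({A, B, C, D, E, F}), so by Hall's theorem at most 6 of the 8 servers can be matched.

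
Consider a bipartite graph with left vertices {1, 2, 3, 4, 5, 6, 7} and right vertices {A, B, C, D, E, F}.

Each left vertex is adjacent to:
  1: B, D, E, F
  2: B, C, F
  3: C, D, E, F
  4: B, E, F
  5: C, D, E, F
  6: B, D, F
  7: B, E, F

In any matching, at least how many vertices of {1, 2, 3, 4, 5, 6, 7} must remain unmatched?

One maximum matching: 1–B, 2–C, 3–D, 4–F, 5–E.
The set {1, 2, 3, 4, 5, 6, 7} has only 5 neighbours ({B, C, D, E, F}), so by Hall's theorem at most 5 of the 7 left vertices can be matched.
That matches 5 of the 7, leaving 2 unmatched; no matching can do better.

2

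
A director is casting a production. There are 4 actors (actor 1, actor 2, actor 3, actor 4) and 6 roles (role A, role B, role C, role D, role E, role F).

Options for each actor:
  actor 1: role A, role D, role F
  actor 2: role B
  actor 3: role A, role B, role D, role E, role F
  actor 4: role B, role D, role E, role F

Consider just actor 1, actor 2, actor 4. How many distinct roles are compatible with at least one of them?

5

The union of neighbours of {actor 1, actor 2, actor 4} is {role A, role B, role D, role E, role F}, which has 5 elements.
Since |N(S)| = 5 ≥ |S| = 3, Hall's condition holds for this subset.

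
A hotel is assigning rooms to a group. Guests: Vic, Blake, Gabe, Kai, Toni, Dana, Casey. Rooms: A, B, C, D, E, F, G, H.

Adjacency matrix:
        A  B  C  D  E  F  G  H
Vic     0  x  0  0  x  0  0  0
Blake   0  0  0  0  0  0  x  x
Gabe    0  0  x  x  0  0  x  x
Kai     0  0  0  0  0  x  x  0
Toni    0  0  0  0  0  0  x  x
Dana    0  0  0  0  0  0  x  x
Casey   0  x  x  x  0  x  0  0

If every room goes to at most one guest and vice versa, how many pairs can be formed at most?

6

A valid assignment of size 6: Vic–E, Blake–H, Gabe–C, Kai–F, Toni–G, Casey–B.
The set {Blake, Toni, Dana} has only 2 neighbours ({G, H}), so by Hall's theorem at most 6 of the 7 guests can be matched.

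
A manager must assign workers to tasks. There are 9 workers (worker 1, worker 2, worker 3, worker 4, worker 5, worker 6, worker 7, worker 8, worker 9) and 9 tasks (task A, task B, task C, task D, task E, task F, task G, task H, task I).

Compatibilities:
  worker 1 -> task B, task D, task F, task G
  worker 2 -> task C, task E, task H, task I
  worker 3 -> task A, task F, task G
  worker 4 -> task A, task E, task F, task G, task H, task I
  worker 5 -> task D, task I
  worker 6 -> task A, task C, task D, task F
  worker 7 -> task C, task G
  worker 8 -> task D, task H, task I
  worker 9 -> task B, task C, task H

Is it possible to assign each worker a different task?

One maximum matching: worker 1→task B, worker 2→task E, worker 3→task G, worker 4→task A, worker 5→task I, worker 6→task F, worker 7→task C, worker 8→task D, worker 9→task H.
All 9 workers are covered.

Yes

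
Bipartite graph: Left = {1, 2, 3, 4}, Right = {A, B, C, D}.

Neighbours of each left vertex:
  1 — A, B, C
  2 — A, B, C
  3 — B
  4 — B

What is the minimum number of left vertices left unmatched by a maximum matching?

A valid assignment of size 3: 1–A, 2–C, 3–B.
The set {3, 4} has only 1 neighbour ({B}), so by Hall's theorem at most 3 of the 4 left vertices can be matched.
That matches 3 of the 4, leaving 1 unmatched; no matching can do better.

1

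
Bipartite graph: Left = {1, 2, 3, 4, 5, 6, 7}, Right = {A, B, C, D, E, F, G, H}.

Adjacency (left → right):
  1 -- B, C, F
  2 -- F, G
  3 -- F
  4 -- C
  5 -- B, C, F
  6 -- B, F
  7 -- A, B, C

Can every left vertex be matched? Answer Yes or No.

No

The set {1, 3, 4, 5, 6} has only 3 neighbours ({B, C, F}), so by Hall's theorem at most 5 of the 7 left vertices can be matched.
Hence no matching covers every left vertex.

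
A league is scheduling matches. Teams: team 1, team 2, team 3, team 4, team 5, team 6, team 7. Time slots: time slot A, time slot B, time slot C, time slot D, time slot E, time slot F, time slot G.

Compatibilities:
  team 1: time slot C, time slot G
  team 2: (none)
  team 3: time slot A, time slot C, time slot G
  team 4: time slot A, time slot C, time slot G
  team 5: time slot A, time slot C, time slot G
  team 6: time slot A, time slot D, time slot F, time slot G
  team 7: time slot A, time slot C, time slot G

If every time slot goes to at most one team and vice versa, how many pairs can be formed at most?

4

One maximum matching: team 1–time slot C, team 3–time slot A, team 4–time slot G, team 6–time slot F.
The set {team 1, team 2, team 3, team 4, team 5, team 7} has only 3 neighbours ({time slot A, time slot C, time slot G}), so by Hall's theorem at most 4 of the 7 teams can be matched.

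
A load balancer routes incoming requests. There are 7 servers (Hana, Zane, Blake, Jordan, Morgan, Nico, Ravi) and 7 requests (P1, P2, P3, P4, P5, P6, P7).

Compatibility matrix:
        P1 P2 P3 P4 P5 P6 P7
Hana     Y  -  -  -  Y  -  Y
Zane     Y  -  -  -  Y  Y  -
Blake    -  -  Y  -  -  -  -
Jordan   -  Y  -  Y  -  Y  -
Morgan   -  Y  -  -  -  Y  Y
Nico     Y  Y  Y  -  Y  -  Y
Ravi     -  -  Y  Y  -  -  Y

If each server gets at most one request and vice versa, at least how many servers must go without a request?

For example, pair Hana-P1, Zane-P5, Blake-P3, Jordan-P4, Morgan-P6, Nico-P2, Ravi-P7.
This saturates every server, so 7 is the maximum.
That matches 7 of the 7, leaving 0 unmatched; no matching can do better.

0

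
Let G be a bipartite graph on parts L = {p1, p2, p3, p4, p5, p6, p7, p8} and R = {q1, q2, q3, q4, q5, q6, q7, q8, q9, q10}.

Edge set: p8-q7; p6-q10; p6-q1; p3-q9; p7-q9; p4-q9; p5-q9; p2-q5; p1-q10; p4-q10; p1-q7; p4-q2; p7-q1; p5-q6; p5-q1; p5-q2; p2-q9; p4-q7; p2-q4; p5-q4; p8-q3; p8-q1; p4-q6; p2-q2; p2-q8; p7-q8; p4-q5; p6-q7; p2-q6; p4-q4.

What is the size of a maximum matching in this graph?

A valid assignment of size 8: p1–q10, p2–q4, p3–q9, p4–q6, p5–q2, p6–q1, p7–q8, p8–q7.
All 8 left vertices are matched, so no larger matching exists.

8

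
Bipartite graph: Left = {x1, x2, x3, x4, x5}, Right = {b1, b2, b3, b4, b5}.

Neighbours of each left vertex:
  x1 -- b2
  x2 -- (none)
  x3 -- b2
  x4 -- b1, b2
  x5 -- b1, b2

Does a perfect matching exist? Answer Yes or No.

The set {x1, x2, x3, x4, x5} has only 2 neighbours ({b1, b2}), so by Hall's theorem at most 2 of the 5 left vertices can be matched.
Hence no matching covers every left vertex.

No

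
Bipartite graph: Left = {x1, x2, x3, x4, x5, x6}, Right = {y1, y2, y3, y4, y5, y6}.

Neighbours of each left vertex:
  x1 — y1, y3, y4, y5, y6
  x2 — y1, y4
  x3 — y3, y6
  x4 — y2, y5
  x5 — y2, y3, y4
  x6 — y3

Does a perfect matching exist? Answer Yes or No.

Yes

A valid assignment of size 6: x1→y1, x2→y4, x3→y6, x4→y5, x5→y2, x6→y3.
All 6 left vertices are covered.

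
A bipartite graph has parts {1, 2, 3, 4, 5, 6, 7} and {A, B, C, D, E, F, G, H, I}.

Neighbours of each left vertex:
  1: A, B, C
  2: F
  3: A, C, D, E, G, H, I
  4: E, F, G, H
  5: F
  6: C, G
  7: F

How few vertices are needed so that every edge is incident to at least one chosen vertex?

The 5 edges 1–B, 2–F, 3–G, 4–H, 6–C form a matching, so any vertex cover needs at least 5 vertices (one per matched edge).
Conversely {1, 3, 4, 6, F} meets every edge and has exactly 5 vertices, so 5 is optimal.

5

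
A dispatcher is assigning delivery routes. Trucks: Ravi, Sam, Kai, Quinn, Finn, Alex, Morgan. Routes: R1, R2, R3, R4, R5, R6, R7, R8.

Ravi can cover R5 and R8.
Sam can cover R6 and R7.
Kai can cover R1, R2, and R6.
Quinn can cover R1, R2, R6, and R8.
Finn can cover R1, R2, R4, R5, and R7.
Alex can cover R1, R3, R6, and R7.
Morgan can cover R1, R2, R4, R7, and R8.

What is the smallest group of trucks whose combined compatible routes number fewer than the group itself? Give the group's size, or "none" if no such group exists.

A matching saturating every truck exists, for instance Ravi→R5, Sam→R7, Kai→R6, Quinn→R8, Finn→R4, Alex→R3, Morgan→R2.
By Hall's marriage theorem, this means |N(S)| ≥ |S| for every subset S, so no violating subset exists.

none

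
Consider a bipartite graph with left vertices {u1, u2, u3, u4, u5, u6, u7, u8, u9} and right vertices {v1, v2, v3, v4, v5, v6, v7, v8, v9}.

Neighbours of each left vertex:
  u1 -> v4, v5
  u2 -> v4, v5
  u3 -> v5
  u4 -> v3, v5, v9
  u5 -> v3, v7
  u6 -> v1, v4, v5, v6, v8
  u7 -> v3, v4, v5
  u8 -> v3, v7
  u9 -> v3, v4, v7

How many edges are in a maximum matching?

6

For example, pair u1→v5, u2→v4, u4→v9, u5→v7, u6→v6, u7→v3.
The set {u1, u2, u3, u5, u7, u8, u9} has only 4 neighbours ({v3, v4, v5, v7}), so by Hall's theorem at most 6 of the 9 left vertices can be matched.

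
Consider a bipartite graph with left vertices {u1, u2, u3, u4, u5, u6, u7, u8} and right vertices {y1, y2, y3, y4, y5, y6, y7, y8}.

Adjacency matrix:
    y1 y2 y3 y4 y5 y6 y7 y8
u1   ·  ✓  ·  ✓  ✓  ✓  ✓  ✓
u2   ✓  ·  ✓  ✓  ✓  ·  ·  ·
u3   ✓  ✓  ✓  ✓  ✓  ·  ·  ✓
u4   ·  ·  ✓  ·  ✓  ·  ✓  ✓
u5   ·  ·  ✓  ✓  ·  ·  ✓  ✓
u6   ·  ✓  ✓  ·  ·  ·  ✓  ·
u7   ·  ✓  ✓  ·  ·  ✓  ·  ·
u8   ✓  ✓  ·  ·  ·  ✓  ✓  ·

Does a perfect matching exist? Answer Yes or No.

A valid assignment of size 8: u1–y4, u2–y5, u3–y1, u4–y3, u5–y8, u6–y2, u7–y6, u8–y7.
Every left vertex is matched, so this is a perfect matching.

Yes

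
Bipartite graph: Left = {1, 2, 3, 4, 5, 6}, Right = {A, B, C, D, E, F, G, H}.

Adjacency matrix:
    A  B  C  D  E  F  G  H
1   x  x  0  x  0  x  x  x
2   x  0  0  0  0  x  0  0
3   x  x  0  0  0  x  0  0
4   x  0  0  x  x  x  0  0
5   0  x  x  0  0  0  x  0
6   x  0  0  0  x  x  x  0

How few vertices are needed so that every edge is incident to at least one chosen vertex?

6

A maximum matching has 6 edges (e.g. 1–G, 2–A, 3–F, 4–D, 5–B, 6–E).
By König's theorem the minimum vertex cover has the same size. One such cover is {1, 2, 3, 4, 5, 6}.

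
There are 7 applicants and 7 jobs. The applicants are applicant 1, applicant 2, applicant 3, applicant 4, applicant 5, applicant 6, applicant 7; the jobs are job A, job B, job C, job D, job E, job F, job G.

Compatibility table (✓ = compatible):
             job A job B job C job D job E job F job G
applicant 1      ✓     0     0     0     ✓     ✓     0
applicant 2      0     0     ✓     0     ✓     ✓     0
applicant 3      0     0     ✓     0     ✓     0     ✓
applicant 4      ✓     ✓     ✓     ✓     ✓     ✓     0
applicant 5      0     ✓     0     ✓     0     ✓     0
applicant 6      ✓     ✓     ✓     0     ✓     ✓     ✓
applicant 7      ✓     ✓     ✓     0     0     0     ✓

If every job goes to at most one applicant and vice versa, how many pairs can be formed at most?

One maximum matching: applicant 1–job F, applicant 2–job E, applicant 3–job G, applicant 4–job C, applicant 5–job D, applicant 6–job B, applicant 7–job A.
All 7 applicants are matched, so no larger matching exists.

7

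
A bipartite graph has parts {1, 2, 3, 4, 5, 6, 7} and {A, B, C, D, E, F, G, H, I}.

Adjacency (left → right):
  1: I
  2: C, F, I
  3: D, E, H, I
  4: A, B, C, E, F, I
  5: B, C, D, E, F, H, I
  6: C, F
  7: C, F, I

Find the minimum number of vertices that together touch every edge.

6

A maximum matching has 6 edges (e.g. 1–I, 2–C, 3–D, 4–A, 5–E, 6–F).
By König's theorem the minimum vertex cover has the same size. One such cover is {3, 4, 5, C, F, I}.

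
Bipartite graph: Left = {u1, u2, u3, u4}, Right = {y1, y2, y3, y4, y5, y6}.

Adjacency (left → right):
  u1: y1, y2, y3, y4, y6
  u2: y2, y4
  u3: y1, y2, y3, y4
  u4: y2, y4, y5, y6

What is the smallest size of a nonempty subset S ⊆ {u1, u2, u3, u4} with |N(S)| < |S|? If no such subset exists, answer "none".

none

A matching saturating every left vertex exists, for instance u1→y4, u2→y2, u3→y3, u4→y6.
By Hall's marriage theorem, this means |N(S)| ≥ |S| for every subset S, so no violating subset exists.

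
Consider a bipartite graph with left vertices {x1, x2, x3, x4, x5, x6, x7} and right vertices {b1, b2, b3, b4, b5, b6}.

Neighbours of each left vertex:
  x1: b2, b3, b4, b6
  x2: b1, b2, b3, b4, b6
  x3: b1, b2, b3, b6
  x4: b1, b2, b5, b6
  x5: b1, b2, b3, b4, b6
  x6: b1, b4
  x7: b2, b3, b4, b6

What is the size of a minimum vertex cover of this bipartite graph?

6

A maximum matching has 6 edges (e.g. x1–b3, x2–b6, x3–b2, x4–b5, x5–b1, x6–b4).
By König's theorem the minimum vertex cover has the same size. One such cover is {x4, b1, b2, b3, b4, b6}.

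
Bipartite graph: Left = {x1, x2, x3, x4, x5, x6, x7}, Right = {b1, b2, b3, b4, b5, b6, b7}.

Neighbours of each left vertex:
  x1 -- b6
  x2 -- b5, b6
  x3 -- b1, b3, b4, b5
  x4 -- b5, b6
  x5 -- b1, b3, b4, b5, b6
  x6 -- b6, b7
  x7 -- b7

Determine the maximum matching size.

5

A valid assignment of size 5: x1–b6, x2–b5, x3–b3, x5–b1, x6–b7.
The set {x1, x2, x4, x6, x7} has only 3 neighbours ({b5, b6, b7}), so by Hall's theorem at most 5 of the 7 left vertices can be matched.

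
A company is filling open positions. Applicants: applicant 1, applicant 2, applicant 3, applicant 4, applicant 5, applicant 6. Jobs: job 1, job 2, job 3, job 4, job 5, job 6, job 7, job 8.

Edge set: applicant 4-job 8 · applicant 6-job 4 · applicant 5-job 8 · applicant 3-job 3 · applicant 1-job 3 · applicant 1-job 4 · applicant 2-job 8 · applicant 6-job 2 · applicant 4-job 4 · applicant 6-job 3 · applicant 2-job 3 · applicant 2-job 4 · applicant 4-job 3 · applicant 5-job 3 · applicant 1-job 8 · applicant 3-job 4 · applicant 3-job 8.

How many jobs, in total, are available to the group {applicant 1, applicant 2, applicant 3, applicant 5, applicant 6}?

The union of neighbours of {applicant 1, applicant 2, applicant 3, applicant 5, applicant 6} is {job 2, job 3, job 4, job 8}, which has 4 elements.
Since |N(S)| = 4 < |S| = 5, Hall's condition fails for this subset.

4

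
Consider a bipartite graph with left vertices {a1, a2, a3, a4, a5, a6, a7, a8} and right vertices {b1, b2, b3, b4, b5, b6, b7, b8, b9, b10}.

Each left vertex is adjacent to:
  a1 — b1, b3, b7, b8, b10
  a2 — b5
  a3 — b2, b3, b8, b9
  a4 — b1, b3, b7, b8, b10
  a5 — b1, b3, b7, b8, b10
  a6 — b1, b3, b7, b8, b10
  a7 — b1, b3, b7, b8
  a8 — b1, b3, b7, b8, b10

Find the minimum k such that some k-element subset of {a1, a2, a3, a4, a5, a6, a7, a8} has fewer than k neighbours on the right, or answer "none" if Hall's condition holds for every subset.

Take S = {a1, a4, a5, a6, a7, a8}. Its neighbourhood is {b1, b3, b7, b8, b10}, so |N(S)| = 5 < |S| = 6.
Every subset of size less than 6 has at least as many neighbours as members, so 6 is the minimum.

6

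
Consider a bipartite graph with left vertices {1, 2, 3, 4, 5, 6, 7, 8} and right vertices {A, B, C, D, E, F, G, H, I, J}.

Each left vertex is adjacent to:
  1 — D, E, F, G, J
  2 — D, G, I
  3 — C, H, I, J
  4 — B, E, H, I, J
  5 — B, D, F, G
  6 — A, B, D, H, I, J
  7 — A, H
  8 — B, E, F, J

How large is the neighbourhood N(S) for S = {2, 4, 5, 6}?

The union of neighbours of {2, 4, 5, 6} is {A, B, D, E, F, G, H, I, J}, which has 9 elements.
Since |N(S)| = 9 ≥ |S| = 4, Hall's condition holds for this subset.

9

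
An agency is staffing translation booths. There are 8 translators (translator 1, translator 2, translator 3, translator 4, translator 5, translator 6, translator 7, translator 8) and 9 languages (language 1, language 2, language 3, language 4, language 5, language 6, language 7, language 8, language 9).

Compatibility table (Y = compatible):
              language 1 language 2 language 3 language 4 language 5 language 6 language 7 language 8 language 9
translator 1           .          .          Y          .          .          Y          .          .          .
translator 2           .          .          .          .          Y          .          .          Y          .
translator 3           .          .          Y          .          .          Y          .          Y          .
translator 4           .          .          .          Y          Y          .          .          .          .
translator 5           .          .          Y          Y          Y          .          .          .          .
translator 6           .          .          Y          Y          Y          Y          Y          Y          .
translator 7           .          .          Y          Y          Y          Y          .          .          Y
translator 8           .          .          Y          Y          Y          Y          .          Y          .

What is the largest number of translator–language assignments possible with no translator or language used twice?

7

One maximum matching: translator 1-language 3, translator 2-language 8, translator 3-language 6, translator 4-language 5, translator 5-language 4, translator 6-language 7, translator 7-language 9.
The set {translator 1, translator 2, translator 3, translator 4, translator 5, translator 8} has only 5 neighbours ({language 3, language 4, language 5, language 6, language 8}), so by Hall's theorem at most 7 of the 8 translators can be matched.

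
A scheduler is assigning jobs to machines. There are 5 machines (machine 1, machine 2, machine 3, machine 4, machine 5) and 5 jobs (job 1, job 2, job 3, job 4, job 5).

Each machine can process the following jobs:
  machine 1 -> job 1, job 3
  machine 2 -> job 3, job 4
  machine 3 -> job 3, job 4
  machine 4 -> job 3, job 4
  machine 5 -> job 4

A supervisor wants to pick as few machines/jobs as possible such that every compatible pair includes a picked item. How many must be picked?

The 3 edges machine 1–job 1, machine 2–job 4, machine 3–job 3 form a matching, so any vertex cover needs at least 3 vertices (one per matched edge).
Conversely {machine 1, job 3, job 4} meets every edge and has exactly 3 vertices, so 3 is optimal.

3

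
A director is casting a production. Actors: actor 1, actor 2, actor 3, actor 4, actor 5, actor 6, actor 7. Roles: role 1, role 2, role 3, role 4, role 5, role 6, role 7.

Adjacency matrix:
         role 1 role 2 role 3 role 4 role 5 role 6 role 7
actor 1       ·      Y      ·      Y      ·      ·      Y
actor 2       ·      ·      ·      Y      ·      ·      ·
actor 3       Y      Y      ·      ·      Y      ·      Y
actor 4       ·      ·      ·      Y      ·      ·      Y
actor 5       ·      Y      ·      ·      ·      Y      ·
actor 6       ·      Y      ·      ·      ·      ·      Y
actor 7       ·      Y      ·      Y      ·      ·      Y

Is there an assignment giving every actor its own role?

No

The set {actor 1, actor 2, actor 4, actor 6, actor 7} has only 3 neighbours ({role 2, role 4, role 7}), so by Hall's theorem at most 5 of the 7 actors can be matched.
Hence no matching covers every actor.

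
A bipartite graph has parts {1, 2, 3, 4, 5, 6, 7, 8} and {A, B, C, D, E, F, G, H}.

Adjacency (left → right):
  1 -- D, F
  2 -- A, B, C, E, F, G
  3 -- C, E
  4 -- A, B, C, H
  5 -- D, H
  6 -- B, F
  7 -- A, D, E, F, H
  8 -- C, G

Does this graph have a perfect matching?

One maximum matching: 1→D, 2→G, 3→E, 4→B, 5→H, 6→F, 7→A, 8→C.
All 8 left vertices are covered.

Yes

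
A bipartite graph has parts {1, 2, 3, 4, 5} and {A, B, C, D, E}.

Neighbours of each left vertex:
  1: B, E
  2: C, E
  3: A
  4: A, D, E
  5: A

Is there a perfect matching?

No

The set {3, 5} has only 1 neighbour ({A}), so by Hall's theorem at most 4 of the 5 left vertices can be matched.
Hence no matching covers every left vertex.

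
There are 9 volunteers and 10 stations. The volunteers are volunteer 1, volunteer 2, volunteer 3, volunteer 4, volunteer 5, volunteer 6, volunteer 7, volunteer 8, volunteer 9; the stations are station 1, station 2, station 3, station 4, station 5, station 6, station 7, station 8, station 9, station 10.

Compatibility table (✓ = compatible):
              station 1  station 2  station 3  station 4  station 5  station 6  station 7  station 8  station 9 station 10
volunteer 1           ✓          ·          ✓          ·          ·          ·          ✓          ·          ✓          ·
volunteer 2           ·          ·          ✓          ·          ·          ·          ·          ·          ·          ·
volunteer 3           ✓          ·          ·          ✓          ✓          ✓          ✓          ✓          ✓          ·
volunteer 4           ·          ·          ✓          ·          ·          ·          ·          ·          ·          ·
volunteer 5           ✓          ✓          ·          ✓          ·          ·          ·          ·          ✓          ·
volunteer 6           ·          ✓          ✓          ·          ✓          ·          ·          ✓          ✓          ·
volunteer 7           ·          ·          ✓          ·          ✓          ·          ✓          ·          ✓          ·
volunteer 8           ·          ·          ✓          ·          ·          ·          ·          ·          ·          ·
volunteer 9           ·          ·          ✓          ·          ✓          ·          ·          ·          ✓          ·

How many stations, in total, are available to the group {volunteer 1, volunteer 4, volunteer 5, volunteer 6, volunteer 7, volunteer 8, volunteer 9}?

8

The union of neighbours of {volunteer 1, volunteer 4, volunteer 5, volunteer 6, volunteer 7, volunteer 8, volunteer 9} is {station 1, station 2, station 3, station 4, station 5, station 7, station 8, station 9}, which has 8 elements.
Since |N(S)| = 8 ≥ |S| = 7, Hall's condition holds for this subset.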